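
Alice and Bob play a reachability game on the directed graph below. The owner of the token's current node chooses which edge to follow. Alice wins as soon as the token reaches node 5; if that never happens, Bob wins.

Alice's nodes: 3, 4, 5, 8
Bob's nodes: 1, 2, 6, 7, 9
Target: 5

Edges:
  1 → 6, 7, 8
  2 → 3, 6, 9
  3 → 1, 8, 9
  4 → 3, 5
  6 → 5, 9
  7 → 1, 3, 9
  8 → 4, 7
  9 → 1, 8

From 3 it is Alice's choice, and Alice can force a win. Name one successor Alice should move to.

8

A0 = {5}
A1: add {4} — 4 (Alice) has 4→5.
A2: add {8} — 8 (Alice) has 8→4.
A3: add {3} — 3 (Alice) has 3→8.
A4 = A3; e.g. 1 (Bob) can still go to 6. Fixed point.
From 3, successor 8 is in the attractor (rank 2); the other successors 1, 9 are not.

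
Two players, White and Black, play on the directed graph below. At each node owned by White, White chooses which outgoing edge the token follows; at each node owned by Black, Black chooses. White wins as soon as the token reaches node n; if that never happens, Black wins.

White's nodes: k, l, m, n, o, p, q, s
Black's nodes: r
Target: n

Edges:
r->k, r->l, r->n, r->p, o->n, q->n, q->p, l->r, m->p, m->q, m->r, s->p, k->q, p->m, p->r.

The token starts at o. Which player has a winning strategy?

A0 = {n}
A1: add {o, q} — o (White) has o→n; q (White) has q→n.
o ∈ A1, so White can force the target.

White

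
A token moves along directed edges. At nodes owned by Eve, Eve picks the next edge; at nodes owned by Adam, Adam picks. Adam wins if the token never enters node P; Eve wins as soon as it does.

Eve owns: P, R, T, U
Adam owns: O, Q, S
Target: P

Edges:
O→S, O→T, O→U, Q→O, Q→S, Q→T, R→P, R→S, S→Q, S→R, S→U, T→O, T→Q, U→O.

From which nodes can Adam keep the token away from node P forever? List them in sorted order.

A0 = {P}
A1: add {R} — R (Eve) has R→P.
A2 = A1; e.g. O (Adam) can still go to S. Fixed point.
Eve's attractor = {P, R}; Adam avoids the target exactly from the complement.

O, Q, S, T, U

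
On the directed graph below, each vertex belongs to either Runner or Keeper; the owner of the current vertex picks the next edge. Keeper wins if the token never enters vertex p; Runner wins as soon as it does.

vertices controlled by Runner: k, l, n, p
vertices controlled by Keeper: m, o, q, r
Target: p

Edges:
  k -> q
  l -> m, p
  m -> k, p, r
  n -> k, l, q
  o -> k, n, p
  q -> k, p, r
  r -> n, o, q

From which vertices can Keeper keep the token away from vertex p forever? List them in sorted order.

k, m, o, q, r

A0 = {p}
A1: add {l} — l (Runner) has l→p.
A2: add {n} — n (Runner) has n→l.
A3 = A2; e.g. k (Runner) has no edge into A2. Fixed point.
Runner's attractor = {l, n, p}; Keeper avoids the target exactly from the complement.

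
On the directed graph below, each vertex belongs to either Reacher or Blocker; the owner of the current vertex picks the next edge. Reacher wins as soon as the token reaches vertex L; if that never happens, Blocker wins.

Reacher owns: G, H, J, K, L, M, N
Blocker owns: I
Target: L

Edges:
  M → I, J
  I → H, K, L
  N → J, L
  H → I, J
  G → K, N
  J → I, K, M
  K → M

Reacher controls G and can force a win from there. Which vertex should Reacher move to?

A0 = {L}
A1: add {N} — N (Reacher) has N→L.
A2: add {G} — G (Reacher) has G→N.
A3 = A2; e.g. H (Reacher) has no edge into A2. Fixed point.
From G, successor N is in the attractor (rank 1); the other successor K is not.

N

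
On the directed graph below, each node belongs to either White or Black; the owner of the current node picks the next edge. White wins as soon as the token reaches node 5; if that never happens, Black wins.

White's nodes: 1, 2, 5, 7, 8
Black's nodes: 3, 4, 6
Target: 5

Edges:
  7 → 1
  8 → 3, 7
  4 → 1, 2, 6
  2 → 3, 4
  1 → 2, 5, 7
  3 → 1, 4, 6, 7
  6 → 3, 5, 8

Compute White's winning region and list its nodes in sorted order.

1, 5, 7, 8

A0 = {5}
A1: add {1} — 1 (White) has 1→5.
A2: add {7} — 7 (White) has 7→1.
A3: add {8} — 8 (White) has 8→7.
A4 = A3; e.g. 2 (White) has no edge into A3. Fixed point.
White's winning region = {1, 5, 7, 8}.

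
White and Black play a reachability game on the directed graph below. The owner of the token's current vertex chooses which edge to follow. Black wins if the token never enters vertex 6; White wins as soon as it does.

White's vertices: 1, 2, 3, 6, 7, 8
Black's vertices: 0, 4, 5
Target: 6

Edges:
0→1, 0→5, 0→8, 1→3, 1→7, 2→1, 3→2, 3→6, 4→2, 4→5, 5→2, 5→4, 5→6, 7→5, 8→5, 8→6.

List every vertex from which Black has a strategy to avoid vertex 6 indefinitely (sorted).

0, 4, 5, 7

A0 = {6}
A1: add {3, 8} — 3 (White) has 3→6; 8 (White) has 8→6.
A2: add {1} — 1 (White) has 1→3.
A3: add {2} — 2 (White) has 2→1.
A4 = A3; e.g. 0 (Black) can still go to 5. Fixed point.
White's attractor = {1, 2, 3, 6, 8}; Black avoids the target exactly from the complement.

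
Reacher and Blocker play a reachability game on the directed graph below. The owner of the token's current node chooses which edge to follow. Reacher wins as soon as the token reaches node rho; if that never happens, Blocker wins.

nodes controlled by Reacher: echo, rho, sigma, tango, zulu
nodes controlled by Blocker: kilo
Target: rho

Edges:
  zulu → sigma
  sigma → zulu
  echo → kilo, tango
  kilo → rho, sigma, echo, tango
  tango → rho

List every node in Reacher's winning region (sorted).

A0 = {rho}
A1: add {tango} — tango (Reacher) has tango→rho.
A2: add {echo} — echo (Reacher) has echo→tango.
A3 = A2; e.g. sigma (Reacher) has no edge into A2. Fixed point.
Reacher's winning region = {echo, rho, tango}.

echo, rho, tango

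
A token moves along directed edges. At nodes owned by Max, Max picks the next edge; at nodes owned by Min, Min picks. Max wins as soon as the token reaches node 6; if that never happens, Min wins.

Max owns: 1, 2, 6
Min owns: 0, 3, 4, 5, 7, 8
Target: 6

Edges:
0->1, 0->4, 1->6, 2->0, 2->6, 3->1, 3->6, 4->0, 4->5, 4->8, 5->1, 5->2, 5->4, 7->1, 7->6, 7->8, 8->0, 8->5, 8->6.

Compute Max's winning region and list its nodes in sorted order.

1, 2, 3, 6

A0 = {6}
A1: add {1, 2} — 1 (Max) has 1→6; 2 (Max) has 2→6.
A2: add {3} — 3 (Min): all of {1, 6} already in.
A3 = A2; e.g. 0 (Min) can still go to 4. Fixed point.
Max's winning region = {1, 2, 3, 6}.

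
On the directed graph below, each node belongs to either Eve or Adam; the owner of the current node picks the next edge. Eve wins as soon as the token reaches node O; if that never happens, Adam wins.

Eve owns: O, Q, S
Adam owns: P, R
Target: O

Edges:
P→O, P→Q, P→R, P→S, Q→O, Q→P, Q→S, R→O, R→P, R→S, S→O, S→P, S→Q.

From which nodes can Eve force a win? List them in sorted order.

A0 = {O}
A1: add {Q, S} — Q (Eve) has Q→O; S (Eve) has S→O.
A2 = A1; e.g. P (Adam) can still go to R. Fixed point.
Eve's winning region = {O, Q, S}.

O, Q, S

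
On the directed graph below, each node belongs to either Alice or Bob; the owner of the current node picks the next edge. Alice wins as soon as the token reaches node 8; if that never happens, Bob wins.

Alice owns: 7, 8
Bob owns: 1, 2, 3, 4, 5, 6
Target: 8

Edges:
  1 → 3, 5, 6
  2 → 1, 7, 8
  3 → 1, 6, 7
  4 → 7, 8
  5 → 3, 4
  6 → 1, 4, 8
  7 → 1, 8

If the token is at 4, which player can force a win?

A0 = {8}
A1: add {7} — 7 (Alice) has 7→8.
A2: add {4} — 4 (Bob): all of {7, 8} already in.
A3 = A2; e.g. 1 (Bob) can still go to 3. Fixed point.
4 ∈ A2, so Alice can force the target.

Alice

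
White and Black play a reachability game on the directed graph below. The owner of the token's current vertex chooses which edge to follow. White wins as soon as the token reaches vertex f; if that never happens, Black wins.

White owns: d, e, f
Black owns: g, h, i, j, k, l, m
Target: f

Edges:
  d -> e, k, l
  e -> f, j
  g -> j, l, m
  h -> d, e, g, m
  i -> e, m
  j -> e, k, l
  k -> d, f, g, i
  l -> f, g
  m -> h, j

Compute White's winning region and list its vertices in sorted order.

A0 = {f}
A1: add {e} — e (White) has e→f.
A2: add {d} — d (White) has d→e.
A3 = A2; e.g. g (Black) can still go to j. Fixed point.
White's winning region = {d, e, f}.

d, e, f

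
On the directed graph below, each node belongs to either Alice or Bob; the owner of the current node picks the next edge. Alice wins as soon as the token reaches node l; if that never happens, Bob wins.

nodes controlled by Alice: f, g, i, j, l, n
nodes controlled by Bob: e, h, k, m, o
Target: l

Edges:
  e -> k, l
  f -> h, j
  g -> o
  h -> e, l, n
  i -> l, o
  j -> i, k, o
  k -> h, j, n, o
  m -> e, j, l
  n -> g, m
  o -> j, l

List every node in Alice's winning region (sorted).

A0 = {l}
A1: add {i} — i (Alice) has i→l.
A2: add {j} — j (Alice) has j→i.
A3: add {f, o} — f (Alice) has f→j; o (Bob): all of {j, l} already in.
A4: add {g} — g (Alice) has g→o.
A5: add {n} — n (Alice) has n→g.
A6 = A5; e.g. e (Bob) can still go to k. Fixed point.
Alice's winning region = {f, g, i, j, l, n, o}.

f, g, i, j, l, n, o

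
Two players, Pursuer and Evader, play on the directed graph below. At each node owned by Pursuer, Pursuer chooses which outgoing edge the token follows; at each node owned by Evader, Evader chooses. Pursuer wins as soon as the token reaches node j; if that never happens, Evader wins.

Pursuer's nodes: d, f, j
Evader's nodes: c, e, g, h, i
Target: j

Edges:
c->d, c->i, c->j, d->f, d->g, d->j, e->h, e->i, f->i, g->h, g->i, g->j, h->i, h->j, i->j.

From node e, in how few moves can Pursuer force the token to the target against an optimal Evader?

3

A0 = {j}
A1: add {d, i} — d (Pursuer) has d→j; i (Evader): all of {j} already in.
A2: add {c, f, h} — c (Evader): all of {d, i, j} already in; f (Pursuer) has f→i; h (Evader): all of {i, j} already in.
A3: add {e, g} — e (Evader): all of {h, i} already in; g (Evader): all of {h, i, j} already in.
A3 = all vertices. Fixed point.
e enters the attractor at level 3, so Pursuer can force the target in 3 moves from there.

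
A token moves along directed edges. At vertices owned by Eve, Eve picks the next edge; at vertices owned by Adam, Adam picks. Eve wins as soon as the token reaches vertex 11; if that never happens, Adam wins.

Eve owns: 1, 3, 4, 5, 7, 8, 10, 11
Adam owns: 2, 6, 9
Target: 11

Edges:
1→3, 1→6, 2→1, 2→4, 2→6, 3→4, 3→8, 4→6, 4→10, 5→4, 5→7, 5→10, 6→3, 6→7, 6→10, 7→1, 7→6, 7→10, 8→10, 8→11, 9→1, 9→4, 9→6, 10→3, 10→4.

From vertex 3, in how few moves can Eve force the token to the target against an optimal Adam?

2

A0 = {11}
A1: add {8} — 8 (Eve) has 8→11.
A2: add {3} — 3 (Eve) has 3→8.
3 enters the attractor at level 2, so Eve can force the target in 2 moves from there.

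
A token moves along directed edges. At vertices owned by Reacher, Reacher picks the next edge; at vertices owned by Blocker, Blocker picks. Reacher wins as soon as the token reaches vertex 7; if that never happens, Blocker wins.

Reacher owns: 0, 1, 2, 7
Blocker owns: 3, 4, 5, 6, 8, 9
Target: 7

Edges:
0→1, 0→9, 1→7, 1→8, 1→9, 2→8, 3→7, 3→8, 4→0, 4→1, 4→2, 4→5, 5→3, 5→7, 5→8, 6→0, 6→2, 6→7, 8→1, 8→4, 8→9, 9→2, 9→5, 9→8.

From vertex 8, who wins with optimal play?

A0 = {7}
A1: add {1} — 1 (Reacher) has 1→7.
A2: add {0} — 0 (Reacher) has 0→1.
A3 = A2; e.g. 2 (Reacher) has no edge into A2. Fixed point.
8 never enters the attractor, so Blocker can avoid the target forever.

Blocker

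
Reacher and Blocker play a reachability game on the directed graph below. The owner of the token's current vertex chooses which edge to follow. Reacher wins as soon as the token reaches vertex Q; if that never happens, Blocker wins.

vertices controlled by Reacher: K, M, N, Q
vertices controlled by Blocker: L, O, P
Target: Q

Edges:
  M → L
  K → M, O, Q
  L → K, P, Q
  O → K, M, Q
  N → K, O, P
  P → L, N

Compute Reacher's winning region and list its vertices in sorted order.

K, N, Q

A0 = {Q}
A1: add {K} — K (Reacher) has K→Q.
A2: add {N} — N (Reacher) has N→K.
A3 = A2; e.g. L (Blocker) can still go to P. Fixed point.
Reacher's winning region = {K, N, Q}.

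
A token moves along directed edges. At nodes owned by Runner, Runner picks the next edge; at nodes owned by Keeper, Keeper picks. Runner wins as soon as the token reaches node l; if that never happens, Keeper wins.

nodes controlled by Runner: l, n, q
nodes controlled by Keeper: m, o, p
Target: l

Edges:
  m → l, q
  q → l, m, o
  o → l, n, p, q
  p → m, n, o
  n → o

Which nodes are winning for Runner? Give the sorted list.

A0 = {l}
A1: add {q} — q (Runner) has q→l.
A2: add {m} — m (Keeper): all of {l, q} already in.
A3 = A2; e.g. n (Runner) has no edge into A2. Fixed point.
Runner's winning region = {l, m, q}.

l, m, q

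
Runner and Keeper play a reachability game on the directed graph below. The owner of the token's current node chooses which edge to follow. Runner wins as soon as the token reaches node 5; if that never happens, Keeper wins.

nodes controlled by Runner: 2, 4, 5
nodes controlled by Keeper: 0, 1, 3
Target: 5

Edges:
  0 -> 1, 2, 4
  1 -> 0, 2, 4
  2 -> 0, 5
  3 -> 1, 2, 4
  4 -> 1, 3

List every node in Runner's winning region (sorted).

2, 5

A0 = {5}
A1: add {2} — 2 (Runner) has 2→5.
A2 = A1; e.g. 0 (Keeper) can still go to 1. Fixed point.
Runner's winning region = {2, 5}.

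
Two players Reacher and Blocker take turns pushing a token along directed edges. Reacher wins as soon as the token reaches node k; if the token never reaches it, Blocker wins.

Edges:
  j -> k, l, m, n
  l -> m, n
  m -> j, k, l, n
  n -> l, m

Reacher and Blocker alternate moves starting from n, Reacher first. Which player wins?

Track states (vertex, player-to-move).
A0 = {(k,Reacher), (k,Blocker)}
A1: add {(j,Reacher), (m,Reacher)}.
A2 = A1; e.g. (j,Blocker) stays out. (n,Reacher) never enters ⇒ Blocker avoids the target.

Blocker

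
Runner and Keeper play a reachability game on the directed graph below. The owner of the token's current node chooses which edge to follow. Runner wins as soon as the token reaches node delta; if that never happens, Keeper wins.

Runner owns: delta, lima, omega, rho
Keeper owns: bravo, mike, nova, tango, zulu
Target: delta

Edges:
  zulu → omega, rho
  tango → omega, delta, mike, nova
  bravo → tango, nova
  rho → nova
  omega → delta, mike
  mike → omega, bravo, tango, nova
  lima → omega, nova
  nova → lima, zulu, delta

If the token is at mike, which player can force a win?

Keeper

A0 = {delta}
A1: add {omega} — omega (Runner) has omega→delta.
A2: add {lima} — lima (Runner) has lima→omega.
A3 = A2; e.g. bravo (Keeper) can still go to tango. Fixed point.
mike never enters the attractor, so Keeper can avoid the target forever.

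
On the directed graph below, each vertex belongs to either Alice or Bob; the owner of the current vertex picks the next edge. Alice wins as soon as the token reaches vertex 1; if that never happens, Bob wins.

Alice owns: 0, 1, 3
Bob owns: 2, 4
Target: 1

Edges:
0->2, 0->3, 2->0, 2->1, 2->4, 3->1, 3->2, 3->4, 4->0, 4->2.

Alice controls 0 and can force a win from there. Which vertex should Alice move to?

A0 = {1}
A1: add {3} — 3 (Alice) has 3→1.
A2: add {0} — 0 (Alice) has 0→3.
A3 = A2; e.g. 2 (Bob) can still go to 4. Fixed point.
From 0, successor 3 is in the attractor (rank 1); the other successor 2 is not.

3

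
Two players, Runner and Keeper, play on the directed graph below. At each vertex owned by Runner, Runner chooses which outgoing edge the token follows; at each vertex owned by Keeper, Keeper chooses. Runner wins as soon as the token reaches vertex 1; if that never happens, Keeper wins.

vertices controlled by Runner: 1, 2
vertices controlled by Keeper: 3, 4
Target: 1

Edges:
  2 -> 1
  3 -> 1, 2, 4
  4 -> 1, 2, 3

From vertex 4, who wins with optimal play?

Keeper

A0 = {1}
A1: add {2} — 2 (Runner) has 2→1.
A2 = A1; e.g. 3 (Keeper) can still go to 4. Fixed point.
4 never enters the attractor, so Keeper can avoid the target forever.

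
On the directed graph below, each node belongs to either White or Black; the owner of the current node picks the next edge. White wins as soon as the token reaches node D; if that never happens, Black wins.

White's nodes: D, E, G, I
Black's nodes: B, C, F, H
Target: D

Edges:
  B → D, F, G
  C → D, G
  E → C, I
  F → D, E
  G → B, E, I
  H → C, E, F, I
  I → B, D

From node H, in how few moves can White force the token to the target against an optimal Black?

A0 = {D}
A1: add {I} — I (White) has I→D.
A2: add {E, G} — E (White) has E→I; G (White) has G→I.
A3: add {C, F} — C (Black): all of {D, G} already in; F (Black): all of {D, E} already in.
A4: add {B, H} — B (Black): all of {D, F, G} already in; H (Black): all of {C, E, F, I} already in.
A4 = all vertices. Fixed point.
H enters the attractor at level 4, so White can force the target in 4 moves from there.

4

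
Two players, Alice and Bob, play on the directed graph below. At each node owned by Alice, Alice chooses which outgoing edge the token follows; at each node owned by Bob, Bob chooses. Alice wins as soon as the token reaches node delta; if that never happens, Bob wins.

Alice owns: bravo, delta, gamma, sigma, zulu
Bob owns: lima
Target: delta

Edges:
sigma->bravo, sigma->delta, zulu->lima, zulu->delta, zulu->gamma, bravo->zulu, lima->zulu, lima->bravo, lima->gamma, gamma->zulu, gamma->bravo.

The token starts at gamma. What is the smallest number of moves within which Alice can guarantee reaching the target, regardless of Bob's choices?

2

A0 = {delta}
A1: add {sigma, zulu} — sigma (Alice) has sigma→delta; zulu (Alice) has zulu→delta.
A2: add {bravo, gamma} — bravo (Alice) has bravo→zulu; gamma (Alice) has gamma→zulu.
gamma enters the attractor at level 2, so Alice can force the target in 2 moves from there.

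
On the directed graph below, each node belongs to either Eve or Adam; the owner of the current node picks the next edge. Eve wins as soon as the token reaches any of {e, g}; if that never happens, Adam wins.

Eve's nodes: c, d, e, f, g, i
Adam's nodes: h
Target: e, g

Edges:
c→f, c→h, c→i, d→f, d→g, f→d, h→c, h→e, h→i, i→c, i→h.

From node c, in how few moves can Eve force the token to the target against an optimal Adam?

A0 = {e, g}
A1: add {d} — d (Eve) has d→g.
A2: add {f} — f (Eve) has f→d.
A3: add {c} — c (Eve) has c→f.
c enters the attractor at level 3, so Eve can force the target in 3 moves from there.

3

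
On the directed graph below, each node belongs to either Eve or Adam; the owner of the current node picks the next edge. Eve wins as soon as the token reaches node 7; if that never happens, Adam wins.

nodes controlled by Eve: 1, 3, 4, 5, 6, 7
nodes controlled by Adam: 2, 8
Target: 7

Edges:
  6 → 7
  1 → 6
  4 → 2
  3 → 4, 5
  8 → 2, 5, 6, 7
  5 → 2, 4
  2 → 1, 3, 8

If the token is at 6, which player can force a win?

Eve

A0 = {7}
A1: add {6} — 6 (Eve) has 6→7.
6 ∈ A1, so Eve can force the target.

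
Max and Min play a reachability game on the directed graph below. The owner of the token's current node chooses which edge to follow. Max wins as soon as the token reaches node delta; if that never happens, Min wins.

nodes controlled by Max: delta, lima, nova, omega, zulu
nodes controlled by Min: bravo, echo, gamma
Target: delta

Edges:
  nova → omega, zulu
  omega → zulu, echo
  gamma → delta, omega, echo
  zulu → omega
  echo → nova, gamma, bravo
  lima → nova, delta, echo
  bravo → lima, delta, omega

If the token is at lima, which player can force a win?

A0 = {delta}
A1: add {lima} — lima (Max) has lima→delta.
A2 = A1; e.g. nova (Max) has no edge into A1. Fixed point.
lima ∈ A1, so Max can force the target.

Max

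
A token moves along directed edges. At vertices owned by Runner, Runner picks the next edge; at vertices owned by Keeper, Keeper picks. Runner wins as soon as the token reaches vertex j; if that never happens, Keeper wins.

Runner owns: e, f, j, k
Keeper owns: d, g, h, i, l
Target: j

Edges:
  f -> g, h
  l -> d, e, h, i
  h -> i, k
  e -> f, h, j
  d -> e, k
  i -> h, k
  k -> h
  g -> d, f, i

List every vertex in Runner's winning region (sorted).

A0 = {j}
A1: add {e} — e (Runner) has e→j.
A2 = A1; e.g. d (Keeper) can still go to k. Fixed point.
Runner's winning region = {e, j}.

e, j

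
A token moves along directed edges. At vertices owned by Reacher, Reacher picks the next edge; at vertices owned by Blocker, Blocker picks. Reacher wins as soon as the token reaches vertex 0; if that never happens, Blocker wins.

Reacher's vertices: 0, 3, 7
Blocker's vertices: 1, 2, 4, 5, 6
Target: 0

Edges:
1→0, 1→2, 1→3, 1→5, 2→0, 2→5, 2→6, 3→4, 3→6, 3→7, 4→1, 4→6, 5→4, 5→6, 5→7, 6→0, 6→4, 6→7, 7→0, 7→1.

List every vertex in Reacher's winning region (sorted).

0, 3, 7

A0 = {0}
A1: add {7} — 7 (Reacher) has 7→0.
A2: add {3} — 3 (Reacher) has 3→7.
A3 = A2; e.g. 1 (Blocker) can still go to 2. Fixed point.
Reacher's winning region = {0, 3, 7}.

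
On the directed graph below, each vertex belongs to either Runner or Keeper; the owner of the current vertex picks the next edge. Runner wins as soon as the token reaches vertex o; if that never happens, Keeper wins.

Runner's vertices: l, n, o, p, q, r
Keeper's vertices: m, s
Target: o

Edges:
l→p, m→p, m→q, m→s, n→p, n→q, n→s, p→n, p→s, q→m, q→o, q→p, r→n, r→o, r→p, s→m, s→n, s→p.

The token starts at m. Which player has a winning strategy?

A0 = {o}
A1: add {q, r} — q (Runner) has q→o; r (Runner) has r→o.
A2: add {n} — n (Runner) has n→q.
A3: add {p} — p (Runner) has p→n.
A4: add {l} — l (Runner) has l→p.
A5 = A4; e.g. m (Keeper) can still go to s. Fixed point.
m never enters the attractor, so Keeper can avoid the target forever.

Keeper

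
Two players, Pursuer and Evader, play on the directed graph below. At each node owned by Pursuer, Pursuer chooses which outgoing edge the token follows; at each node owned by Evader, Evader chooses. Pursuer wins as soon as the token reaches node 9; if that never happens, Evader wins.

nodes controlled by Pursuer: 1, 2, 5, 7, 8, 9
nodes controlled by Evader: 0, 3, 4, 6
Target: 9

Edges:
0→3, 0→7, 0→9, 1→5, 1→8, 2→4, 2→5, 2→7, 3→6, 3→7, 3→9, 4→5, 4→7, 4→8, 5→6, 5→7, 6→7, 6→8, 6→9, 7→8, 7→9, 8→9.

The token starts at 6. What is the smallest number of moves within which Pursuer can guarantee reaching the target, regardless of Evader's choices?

A0 = {9}
A1: add {7, 8} — 7 (Pursuer) has 7→9; 8 (Pursuer) has 8→9.
A2: add {1, 2, 5, 6} — 1 (Pursuer) has 1→8; 2 (Pursuer) has 2→7; 5 (Pursuer) has 5→7; 6 (Evader): all of {7, 8, 9} already in.
6 enters the attractor at level 2, so Pursuer can force the target in 2 moves from there.

2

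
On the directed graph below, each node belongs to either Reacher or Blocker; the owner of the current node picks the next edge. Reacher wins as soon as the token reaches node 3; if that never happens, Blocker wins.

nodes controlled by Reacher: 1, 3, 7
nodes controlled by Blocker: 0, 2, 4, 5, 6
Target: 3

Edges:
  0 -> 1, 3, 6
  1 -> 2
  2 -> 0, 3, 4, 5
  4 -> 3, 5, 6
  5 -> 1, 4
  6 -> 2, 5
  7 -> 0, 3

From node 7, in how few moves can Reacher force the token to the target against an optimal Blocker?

A0 = {3}
A1: add {7} — 7 (Reacher) has 7→3.
A2 = A1; e.g. 0 (Blocker) can still go to 1. Fixed point.
7 enters the attractor at level 1, so Reacher can force the target in 1 move from there.

1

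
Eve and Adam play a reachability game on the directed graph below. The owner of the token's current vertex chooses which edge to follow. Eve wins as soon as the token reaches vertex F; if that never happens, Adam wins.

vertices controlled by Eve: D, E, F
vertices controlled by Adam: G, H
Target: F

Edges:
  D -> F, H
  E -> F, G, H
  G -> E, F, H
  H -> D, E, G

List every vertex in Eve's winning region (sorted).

D, E, F

A0 = {F}
A1: add {D, E} — D (Eve) has D→F; E (Eve) has E→F.
A2 = A1; e.g. G (Adam) can still go to H. Fixed point.
Eve's winning region = {D, E, F}.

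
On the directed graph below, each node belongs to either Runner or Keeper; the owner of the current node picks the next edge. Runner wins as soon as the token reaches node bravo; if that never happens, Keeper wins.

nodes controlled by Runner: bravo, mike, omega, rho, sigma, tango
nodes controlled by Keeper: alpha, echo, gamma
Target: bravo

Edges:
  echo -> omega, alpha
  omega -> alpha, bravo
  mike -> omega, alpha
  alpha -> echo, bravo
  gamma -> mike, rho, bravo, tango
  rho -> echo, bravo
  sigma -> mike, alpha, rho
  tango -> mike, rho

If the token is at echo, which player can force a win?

Keeper

A0 = {bravo}
A1: add {omega, rho} — omega (Runner) has omega→bravo; rho (Runner) has rho→bravo.
A2: add {mike, sigma, tango} — mike (Runner) has mike→omega; sigma (Runner) has sigma→rho; tango (Runner) has tango→rho.
A3: add {gamma} — gamma (Keeper): all of {mike, rho, bravo, tango} already in.
A4 = A3; e.g. echo (Keeper) can still go to alpha. Fixed point.
echo never enters the attractor, so Keeper can avoid the target forever.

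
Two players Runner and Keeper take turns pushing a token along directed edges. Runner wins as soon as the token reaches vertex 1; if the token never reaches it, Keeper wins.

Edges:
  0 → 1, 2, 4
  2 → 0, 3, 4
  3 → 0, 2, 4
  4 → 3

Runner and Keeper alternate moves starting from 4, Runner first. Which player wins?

Track states (vertex, player-to-move).
A0 = {(1,Runner), (1,Keeper)}
A1: add {(0,Runner)}.
A2 = A1; e.g. (0,Keeper) stays out. (4,Runner) never enters ⇒ Keeper avoids the target.

Keeper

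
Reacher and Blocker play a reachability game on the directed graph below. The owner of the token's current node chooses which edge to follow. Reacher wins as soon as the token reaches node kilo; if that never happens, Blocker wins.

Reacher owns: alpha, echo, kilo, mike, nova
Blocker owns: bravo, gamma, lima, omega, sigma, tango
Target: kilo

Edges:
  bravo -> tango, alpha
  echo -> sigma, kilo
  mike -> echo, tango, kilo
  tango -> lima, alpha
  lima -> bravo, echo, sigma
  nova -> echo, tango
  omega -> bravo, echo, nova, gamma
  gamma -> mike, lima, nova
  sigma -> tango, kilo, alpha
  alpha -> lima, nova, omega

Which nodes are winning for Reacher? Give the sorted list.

A0 = {kilo}
A1: add {echo, mike} — echo (Reacher) has echo→kilo; mike (Reacher) has mike→kilo.
A2: add {nova} — nova (Reacher) has nova→echo.
A3: add {alpha} — alpha (Reacher) has alpha→nova.
A4 = A3; e.g. bravo (Blocker) can still go to tango. Fixed point.
Reacher's winning region = {alpha, echo, kilo, mike, nova}.

alpha, echo, kilo, mike, nova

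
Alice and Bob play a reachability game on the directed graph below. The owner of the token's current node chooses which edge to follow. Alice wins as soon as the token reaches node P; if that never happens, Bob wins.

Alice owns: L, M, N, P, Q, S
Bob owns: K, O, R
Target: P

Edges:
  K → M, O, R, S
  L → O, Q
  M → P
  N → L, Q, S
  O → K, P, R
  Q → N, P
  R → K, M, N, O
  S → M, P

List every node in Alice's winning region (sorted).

A0 = {P}
A1: add {M, Q, S} — M (Alice) has M→P; Q (Alice) has Q→P; S (Alice) has S→P.
A2: add {L, N} — L (Alice) has L→Q; N (Alice) has N→Q.
A3 = A2; e.g. K (Bob) can still go to O. Fixed point.
Alice's winning region = {L, M, N, P, Q, S}.

L, M, N, P, Q, S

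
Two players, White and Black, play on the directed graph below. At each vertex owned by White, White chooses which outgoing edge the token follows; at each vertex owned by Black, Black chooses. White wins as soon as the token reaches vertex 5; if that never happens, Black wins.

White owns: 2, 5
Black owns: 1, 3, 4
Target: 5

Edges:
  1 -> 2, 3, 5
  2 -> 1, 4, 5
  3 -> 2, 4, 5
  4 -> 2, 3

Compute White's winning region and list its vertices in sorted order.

A0 = {5}
A1: add {2} — 2 (White) has 2→5.
A2 = A1; e.g. 1 (Black) can still go to 3. Fixed point.
White's winning region = {2, 5}.

2, 5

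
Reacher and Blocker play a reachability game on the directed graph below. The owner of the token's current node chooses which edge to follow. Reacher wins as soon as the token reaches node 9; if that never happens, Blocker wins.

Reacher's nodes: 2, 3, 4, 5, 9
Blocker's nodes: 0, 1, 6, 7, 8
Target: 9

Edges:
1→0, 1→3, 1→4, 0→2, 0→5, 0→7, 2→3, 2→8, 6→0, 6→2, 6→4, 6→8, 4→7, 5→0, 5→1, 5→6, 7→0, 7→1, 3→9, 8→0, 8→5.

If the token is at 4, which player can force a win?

A0 = {9}
A1: add {3} — 3 (Reacher) has 3→9.
A2: add {2} — 2 (Reacher) has 2→3.
A3 = A2; e.g. 0 (Blocker) can still go to 5. Fixed point.
4 never enters the attractor, so Blocker can avoid the target forever.

Blocker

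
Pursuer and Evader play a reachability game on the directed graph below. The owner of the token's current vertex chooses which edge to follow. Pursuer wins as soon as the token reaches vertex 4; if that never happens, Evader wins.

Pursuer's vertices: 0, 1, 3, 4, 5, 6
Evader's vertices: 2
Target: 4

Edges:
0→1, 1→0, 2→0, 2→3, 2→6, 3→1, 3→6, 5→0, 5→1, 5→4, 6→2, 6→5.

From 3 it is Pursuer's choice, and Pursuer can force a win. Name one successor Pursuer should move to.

6

A0 = {4}
A1: add {5} — 5 (Pursuer) has 5→4.
A2: add {6} — 6 (Pursuer) has 6→5.
A3: add {3} — 3 (Pursuer) has 3→6.
A4 = A3; e.g. 0 (Pursuer) has no edge into A3. Fixed point.
From 3, successor 6 is in the attractor (rank 2); the other successor 1 is not.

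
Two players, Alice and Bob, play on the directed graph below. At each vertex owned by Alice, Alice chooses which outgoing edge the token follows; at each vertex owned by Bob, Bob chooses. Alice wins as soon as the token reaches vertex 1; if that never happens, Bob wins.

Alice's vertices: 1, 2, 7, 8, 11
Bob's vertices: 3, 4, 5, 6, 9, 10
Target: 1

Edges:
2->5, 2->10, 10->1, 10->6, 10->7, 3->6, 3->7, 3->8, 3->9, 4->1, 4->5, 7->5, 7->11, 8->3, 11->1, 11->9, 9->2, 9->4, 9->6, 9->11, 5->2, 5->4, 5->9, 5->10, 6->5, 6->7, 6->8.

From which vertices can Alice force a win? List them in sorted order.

1, 7, 11

A0 = {1}
A1: add {11} — 11 (Alice) has 11→1.
A2: add {7} — 7 (Alice) has 7→11.
A3 = A2; e.g. 2 (Alice) has no edge into A2. Fixed point.
Alice's winning region = {1, 7, 11}.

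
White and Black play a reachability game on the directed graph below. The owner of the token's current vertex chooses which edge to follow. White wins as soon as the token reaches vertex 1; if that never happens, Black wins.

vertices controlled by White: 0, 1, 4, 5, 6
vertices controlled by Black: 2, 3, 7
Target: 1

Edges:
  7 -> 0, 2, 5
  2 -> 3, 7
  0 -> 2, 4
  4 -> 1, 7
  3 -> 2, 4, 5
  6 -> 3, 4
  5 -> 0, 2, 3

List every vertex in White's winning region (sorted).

0, 1, 4, 5, 6

A0 = {1}
A1: add {4} — 4 (White) has 4→1.
A2: add {0, 6} — 0 (White) has 0→4; 6 (White) has 6→4.
A3: add {5} — 5 (White) has 5→0.
A4 = A3; e.g. 2 (Black) can still go to 3. Fixed point.
White's winning region = {0, 1, 4, 5, 6}.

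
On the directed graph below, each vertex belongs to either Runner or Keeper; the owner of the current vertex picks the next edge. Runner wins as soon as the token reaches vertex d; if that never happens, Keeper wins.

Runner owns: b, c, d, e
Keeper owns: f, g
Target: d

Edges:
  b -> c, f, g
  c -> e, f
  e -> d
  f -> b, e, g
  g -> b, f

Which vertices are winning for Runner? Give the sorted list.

b, c, d, e

A0 = {d}
A1: add {e} — e (Runner) has e→d.
A2: add {c} — c (Runner) has c→e.
A3: add {b} — b (Runner) has b→c.
A4 = A3; e.g. f (Keeper) can still go to g. Fixed point.
Runner's winning region = {b, c, d, e}.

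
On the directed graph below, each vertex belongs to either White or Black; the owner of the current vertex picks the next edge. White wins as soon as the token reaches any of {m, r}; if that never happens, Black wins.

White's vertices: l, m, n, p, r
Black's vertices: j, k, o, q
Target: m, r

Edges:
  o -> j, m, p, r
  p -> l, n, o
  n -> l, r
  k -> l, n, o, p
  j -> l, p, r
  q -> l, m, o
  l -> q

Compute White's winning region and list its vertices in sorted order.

m, n, p, r

A0 = {m, r}
A1: add {n} — n (White) has n→r.
A2: add {p} — p (White) has p→n.
A3 = A2; e.g. j (Black) can still go to l. Fixed point.
White's winning region = {m, n, p, r}.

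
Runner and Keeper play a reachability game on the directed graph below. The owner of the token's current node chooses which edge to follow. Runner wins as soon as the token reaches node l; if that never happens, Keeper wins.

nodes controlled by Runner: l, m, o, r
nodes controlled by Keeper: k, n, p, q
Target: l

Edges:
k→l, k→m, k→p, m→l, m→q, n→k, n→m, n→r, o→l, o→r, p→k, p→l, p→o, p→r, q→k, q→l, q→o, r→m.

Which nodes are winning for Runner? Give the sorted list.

A0 = {l}
A1: add {m, o} — m (Runner) has m→l; o (Runner) has o→l.
A2: add {r} — r (Runner) has r→m.
A3 = A2; e.g. k (Keeper) can still go to p. Fixed point.
Runner's winning region = {l, m, o, r}.

l, m, o, r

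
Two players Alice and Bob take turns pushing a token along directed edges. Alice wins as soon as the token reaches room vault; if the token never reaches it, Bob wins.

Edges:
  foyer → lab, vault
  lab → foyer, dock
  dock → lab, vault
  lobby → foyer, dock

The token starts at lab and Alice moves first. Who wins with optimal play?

Bob

Track states (vertex, player-to-move).
A0 = {(vault,Alice), (vault,Bob)}
A1: add {(foyer,Alice), (dock,Alice)}.
A2: add {(lab,Bob), (lobby,Bob)}.
A3 = A2; e.g. (foyer,Bob) stays out. (lab,Alice) never enters ⇒ Bob avoids the target.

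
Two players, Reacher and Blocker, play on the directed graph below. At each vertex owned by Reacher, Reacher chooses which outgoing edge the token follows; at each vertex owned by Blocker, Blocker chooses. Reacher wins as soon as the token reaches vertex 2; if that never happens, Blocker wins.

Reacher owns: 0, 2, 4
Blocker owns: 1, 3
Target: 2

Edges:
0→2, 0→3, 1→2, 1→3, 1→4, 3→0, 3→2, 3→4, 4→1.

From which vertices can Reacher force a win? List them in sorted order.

0, 2

A0 = {2}
A1: add {0} — 0 (Reacher) has 0→2.
A2 = A1; e.g. 1 (Blocker) can still go to 3. Fixed point.
Reacher's winning region = {0, 2}.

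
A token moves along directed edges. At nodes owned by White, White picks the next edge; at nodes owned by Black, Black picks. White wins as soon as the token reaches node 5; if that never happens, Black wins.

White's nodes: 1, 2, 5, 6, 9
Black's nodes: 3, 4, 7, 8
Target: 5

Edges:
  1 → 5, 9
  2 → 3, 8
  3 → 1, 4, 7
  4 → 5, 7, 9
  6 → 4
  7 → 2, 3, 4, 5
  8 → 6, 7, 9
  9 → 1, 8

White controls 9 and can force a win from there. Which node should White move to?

A0 = {5}
A1: add {1} — 1 (White) has 1→5.
A2: add {9} — 9 (White) has 9→1.
A3 = A2; e.g. 2 (White) has no edge into A2. Fixed point.
From 9, successor 1 is in the attractor (rank 1); the other successor 8 is not.

1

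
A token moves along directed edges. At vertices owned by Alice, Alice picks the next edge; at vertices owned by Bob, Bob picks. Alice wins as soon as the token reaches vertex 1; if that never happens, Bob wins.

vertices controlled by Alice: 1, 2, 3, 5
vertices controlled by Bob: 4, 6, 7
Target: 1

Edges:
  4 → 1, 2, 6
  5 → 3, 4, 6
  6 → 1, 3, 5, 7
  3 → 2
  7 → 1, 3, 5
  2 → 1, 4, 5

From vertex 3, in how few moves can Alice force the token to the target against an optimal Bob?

A0 = {1}
A1: add {2} — 2 (Alice) has 2→1.
A2: add {3} — 3 (Alice) has 3→2.
3 enters the attractor at level 2, so Alice can force the target in 2 moves from there.

2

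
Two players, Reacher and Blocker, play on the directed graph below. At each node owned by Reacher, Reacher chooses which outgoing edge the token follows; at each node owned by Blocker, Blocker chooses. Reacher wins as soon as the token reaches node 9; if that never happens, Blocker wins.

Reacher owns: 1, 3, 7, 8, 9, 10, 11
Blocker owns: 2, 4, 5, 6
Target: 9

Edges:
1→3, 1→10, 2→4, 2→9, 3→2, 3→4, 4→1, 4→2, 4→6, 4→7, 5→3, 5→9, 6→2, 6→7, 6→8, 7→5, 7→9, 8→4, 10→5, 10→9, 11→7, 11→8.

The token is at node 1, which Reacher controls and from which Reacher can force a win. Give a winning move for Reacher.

10

A0 = {9}
A1: add {7, 10} — 7 (Reacher) has 7→9; 10 (Reacher) has 10→9.
A2: add {1, 11} — 1 (Reacher) has 1→10; 11 (Reacher) has 11→7.
A3 = A2; e.g. 2 (Blocker) can still go to 4. Fixed point.
From 1, successor 10 is in the attractor (rank 1); the other successor 3 is not.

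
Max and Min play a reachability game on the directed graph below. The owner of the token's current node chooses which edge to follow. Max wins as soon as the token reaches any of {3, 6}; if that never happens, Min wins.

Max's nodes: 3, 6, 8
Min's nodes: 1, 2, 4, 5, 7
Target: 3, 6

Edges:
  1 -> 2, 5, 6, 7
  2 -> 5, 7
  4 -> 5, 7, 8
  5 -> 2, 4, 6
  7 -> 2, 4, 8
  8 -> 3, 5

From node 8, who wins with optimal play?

A0 = {3, 6}
A1: add {8} — 8 (Max) has 8→3.
A2 = A1; e.g. 1 (Min) can still go to 2. Fixed point.
8 ∈ A1, so Max can force the target.

Max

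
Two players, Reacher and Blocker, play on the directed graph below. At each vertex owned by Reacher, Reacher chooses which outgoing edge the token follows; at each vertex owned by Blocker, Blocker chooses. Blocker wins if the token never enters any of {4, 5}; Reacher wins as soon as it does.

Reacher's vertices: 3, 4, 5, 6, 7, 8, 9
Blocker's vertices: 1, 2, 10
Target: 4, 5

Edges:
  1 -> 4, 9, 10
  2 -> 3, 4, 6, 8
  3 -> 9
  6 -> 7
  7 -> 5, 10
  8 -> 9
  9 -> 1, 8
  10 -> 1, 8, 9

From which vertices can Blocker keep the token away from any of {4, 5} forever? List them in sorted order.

A0 = {4, 5}
A1: add {7} — 7 (Reacher) has 7→5.
A2: add {6} — 6 (Reacher) has 6→7.
A3 = A2; e.g. 1 (Blocker) can still go to 9. Fixed point.
Reacher's attractor = {4, 5, 6, 7}; Blocker avoids the target exactly from the complement.

1, 2, 3, 8, 9, 10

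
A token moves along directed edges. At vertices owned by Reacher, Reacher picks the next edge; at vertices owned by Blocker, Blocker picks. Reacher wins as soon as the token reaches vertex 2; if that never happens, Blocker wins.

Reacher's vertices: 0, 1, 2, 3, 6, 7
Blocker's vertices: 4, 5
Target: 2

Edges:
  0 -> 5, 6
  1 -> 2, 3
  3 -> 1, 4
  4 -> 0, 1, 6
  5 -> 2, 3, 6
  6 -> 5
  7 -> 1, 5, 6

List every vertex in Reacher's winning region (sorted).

A0 = {2}
A1: add {1} — 1 (Reacher) has 1→2.
A2: add {3, 7} — 3 (Reacher) has 3→1; 7 (Reacher) has 7→1.
A3 = A2; e.g. 0 (Reacher) has no edge into A2. Fixed point.
Reacher's winning region = {1, 2, 3, 7}.

1, 2, 3, 7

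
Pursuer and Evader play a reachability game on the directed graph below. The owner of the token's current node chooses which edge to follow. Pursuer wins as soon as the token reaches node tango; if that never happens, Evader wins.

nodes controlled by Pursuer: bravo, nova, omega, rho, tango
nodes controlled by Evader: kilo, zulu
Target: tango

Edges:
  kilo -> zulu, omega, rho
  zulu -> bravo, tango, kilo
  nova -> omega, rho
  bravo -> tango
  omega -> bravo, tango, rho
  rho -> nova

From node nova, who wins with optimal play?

A0 = {tango}
A1: add {bravo, omega} — bravo (Pursuer) has bravo→tango; omega (Pursuer) has omega→tango.
A2: add {nova} — nova (Pursuer) has nova→omega.
nova ∈ A2, so Pursuer can force the target.

Pursuer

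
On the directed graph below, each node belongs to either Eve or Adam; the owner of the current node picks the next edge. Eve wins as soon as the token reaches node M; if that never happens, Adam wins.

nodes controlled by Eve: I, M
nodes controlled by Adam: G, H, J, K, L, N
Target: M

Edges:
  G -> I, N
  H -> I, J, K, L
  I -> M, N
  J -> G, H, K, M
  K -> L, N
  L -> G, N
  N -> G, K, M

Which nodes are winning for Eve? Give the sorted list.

I, M

A0 = {M}
A1: add {I} — I (Eve) has I→M.
A2 = A1; e.g. G (Adam) can still go to N. Fixed point.
Eve's winning region = {I, M}.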